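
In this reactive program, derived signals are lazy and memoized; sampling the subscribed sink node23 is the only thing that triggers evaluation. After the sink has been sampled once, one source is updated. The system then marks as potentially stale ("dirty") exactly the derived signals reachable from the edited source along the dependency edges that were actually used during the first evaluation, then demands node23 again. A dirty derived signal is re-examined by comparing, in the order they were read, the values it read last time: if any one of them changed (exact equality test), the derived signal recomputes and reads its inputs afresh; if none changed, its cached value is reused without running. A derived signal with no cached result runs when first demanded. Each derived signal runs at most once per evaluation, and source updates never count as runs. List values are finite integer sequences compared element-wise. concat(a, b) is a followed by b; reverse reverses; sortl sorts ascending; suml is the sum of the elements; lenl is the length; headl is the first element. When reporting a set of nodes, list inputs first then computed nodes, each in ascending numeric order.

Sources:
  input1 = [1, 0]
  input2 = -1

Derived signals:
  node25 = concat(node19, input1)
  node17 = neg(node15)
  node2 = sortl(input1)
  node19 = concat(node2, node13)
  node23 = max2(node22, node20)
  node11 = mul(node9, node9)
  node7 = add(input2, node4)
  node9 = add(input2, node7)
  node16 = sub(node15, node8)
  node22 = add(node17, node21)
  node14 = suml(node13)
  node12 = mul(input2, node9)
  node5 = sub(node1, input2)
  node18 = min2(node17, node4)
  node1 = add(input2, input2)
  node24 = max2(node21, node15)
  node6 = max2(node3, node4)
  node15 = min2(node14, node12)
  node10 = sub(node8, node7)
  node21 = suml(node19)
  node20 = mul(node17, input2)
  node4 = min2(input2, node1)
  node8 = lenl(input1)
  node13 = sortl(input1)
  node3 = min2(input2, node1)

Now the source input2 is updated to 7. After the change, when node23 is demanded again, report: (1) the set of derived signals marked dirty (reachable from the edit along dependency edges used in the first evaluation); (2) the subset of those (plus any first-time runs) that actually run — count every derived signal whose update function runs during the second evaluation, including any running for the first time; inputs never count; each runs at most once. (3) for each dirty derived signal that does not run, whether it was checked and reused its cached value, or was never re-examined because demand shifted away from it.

First demand of the output computes:
  node1 = add(-1, -1) = -2
  node2 = sortl([1, 0]) = [0, 1]
  node4 = min2(-1, -2) = -2
  node7 = add(-1, -2) = -3
  node9 = add(-1, -3) = -4
  node12 = mul(-1, -4) = 4
  node13 = sortl([1, 0]) = [0, 1]
  node14 = suml([0, 1]) = 1
  node15 = min2(1, 4) = 1
  node17 = neg(1) = -1
  node19 = concat([0, 1], [0, 1]) = [0, 1, 0, 1]
  node20 = mul(-1, -1) = 1
  node21 = suml([0, 1, 0, 1]) = 2
  node22 = add(-1, 2) = 1
  node23 = max2(1, 1) = 1

After the edit, cleaning proceeds:
  node1: a read changed (input2 -1->7; input2 -1->7) — executes, giving 14.
  node4: a read changed (input2 -1->7; node1 -2->14) — executes, giving 7.
  node7: a read changed (input2 -1->7; node4 -2->7) — executes, giving 14.
  node9: a read changed (input2 -1->7; node7 -3->14) — executes, giving 21.
  node12: a read changed (input2 -1->7; node9 -4->21) — executes, giving 147.
  node15: a read changed (node12 4->147) — executes, giving 1 — identical to its old value.
  node17: dirty, but its reads are unchanged (node15 unchanged); cached -1 stands.
  node20: a read changed (input2 -1->7) — executes, giving -7.
  node22: dirty, but its reads are unchanged (node17 unchanged, node21 unchanged); cached 1 stands.
  node23: a read changed (node20 1->-7) — executes, giving 1 — identical to its old value.

Note where the cutoff bites: node17 is checked, finds nothing changed, and keeps its cache.

The edit dirties: node1, node4, node7, node9, node12, node15, node17, node20, node22, node23.
8 derived signals run: node1, node4, node7, node9, node12, node15, node20, node23.
Cache hits after checking: node17, node22.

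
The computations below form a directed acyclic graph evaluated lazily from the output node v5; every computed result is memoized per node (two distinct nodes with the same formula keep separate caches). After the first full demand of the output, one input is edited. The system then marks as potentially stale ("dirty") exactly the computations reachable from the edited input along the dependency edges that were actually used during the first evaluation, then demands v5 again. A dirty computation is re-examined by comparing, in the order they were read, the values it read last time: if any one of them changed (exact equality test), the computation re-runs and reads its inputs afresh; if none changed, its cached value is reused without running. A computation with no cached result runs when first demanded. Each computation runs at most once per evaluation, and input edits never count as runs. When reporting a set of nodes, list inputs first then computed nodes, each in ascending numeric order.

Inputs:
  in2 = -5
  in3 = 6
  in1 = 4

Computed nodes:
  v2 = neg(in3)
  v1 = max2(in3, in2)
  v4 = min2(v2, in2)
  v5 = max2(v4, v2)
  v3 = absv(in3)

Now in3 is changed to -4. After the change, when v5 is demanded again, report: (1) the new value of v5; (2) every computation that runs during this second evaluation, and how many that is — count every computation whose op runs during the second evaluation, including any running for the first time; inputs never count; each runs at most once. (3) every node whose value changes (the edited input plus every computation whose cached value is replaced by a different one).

First demand of the output computes:
  v2 = neg(6) = -6
  v4 = min2(-6, -5) = -6
  v5 = max2(-6, -6) = -6

After the edit, cleaning proceeds:
  v2: a read changed (in3 6->-4) — executes, giving 4.
  v4: a read changed (v2 -6->4) — executes, giving -5.
  v5: a read changed (v4 -6->-5; v2 -6->4) — executes, giving 4.

Demanding v5 again yields 4.
3 computations run: v2, v4, v5.
The nodes whose values change: in3, v2, v4, v5.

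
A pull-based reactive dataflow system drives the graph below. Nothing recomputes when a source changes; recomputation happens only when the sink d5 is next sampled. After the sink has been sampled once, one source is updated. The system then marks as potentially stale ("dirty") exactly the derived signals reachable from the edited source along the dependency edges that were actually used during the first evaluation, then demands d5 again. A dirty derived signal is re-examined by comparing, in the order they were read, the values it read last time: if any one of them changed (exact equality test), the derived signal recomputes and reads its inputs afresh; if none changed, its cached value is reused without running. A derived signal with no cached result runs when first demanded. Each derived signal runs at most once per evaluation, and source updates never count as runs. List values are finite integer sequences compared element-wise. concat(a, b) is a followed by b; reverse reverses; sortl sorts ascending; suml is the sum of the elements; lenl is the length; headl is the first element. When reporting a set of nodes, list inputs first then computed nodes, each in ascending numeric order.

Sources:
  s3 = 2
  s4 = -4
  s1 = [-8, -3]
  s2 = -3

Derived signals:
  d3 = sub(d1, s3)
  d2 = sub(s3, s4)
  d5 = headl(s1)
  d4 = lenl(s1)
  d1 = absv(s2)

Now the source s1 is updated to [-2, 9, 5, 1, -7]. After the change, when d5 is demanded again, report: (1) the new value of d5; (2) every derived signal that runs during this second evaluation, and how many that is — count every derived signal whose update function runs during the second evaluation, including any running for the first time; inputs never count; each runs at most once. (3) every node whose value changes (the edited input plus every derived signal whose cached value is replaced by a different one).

First evaluation (everything demanded from the output):
  d5 = headl([-8, -3]) = -8

Propagation after the edit:
  d5: runs — s1 [-8, -3]->[-2, 9, 5, 1, -7]; result -2.

New value of d5: -2.
Derived signals that run: d5 — 1 in total.
Values that change: s1, d5.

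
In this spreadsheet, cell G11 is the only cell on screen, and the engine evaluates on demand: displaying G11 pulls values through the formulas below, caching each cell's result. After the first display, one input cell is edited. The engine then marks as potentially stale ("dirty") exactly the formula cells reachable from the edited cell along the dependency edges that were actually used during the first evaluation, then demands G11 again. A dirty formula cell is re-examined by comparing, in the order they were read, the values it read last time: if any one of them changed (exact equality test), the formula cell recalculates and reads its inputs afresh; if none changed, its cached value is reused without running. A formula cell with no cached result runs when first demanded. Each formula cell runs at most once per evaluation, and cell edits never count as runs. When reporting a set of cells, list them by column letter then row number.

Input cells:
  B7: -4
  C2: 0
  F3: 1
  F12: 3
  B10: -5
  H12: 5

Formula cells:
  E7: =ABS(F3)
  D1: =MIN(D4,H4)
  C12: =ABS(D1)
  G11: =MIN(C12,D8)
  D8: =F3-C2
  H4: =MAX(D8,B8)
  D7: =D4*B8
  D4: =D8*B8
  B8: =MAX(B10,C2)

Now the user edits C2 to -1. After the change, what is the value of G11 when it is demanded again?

G11 now evaluates to 2.

Initial pass — values computed on the first demand:
  B8 = MAX(-5, 0) = 0
  D8 = 1 - 0 = 1
  D4 = 1 * 0 = 0
  H4 = MAX(1, 0) = 1
  D1 = MIN(0, 1) = 0
  C12 = ABS(0) = 0
  G11 = MIN(0, 1) = 0

Second demand — change propagation:
  B8: re-runs because C2 0->-1; new result -1.
  D8: re-runs because C2 0->-1; new result 2.
  D4: re-runs because D8 1->2; B8 0->-1; new result -2.
  H4: re-runs because D8 1->2; B8 0->-1; new result 2.
  D1: re-runs because D4 0->-2; H4 1->2; new result -2.
  C12: re-runs because D1 0->-2; new result 2.
  G11: re-runs because C12 0->2; D8 1->2; new result 2.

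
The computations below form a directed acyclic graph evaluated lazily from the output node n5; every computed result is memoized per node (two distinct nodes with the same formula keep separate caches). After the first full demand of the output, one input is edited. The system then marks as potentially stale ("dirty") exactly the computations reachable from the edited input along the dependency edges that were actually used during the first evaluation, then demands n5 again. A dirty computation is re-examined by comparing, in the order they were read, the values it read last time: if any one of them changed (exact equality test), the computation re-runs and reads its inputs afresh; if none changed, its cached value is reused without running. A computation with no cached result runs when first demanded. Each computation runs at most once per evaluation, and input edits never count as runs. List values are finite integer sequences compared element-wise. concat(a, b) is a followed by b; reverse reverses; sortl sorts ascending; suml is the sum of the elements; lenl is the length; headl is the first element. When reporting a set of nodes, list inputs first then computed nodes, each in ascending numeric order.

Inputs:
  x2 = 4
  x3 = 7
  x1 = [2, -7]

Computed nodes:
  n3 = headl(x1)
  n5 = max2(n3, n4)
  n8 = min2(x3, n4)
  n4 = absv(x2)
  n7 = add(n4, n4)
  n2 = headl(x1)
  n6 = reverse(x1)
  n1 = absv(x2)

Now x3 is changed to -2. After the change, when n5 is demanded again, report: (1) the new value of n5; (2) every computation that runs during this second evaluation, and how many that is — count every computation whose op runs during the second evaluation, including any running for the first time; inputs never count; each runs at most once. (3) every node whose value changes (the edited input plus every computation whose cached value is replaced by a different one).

Demanding n5 again yields 4.
0 computations run: none.
The nodes whose values change: x3.
Note the shortcut — x3 feeds only undemanded nodes, so no recomputation happens.

First demand of the output computes:
  n3 = headl([2, -7]) = 2
  n4 = absv(4) = 4
  n5 = max2(2, 4) = 4

After the edit, cleaning proceeds:
  x3 only reaches undemanded nodes; the second demand re-runs nothing.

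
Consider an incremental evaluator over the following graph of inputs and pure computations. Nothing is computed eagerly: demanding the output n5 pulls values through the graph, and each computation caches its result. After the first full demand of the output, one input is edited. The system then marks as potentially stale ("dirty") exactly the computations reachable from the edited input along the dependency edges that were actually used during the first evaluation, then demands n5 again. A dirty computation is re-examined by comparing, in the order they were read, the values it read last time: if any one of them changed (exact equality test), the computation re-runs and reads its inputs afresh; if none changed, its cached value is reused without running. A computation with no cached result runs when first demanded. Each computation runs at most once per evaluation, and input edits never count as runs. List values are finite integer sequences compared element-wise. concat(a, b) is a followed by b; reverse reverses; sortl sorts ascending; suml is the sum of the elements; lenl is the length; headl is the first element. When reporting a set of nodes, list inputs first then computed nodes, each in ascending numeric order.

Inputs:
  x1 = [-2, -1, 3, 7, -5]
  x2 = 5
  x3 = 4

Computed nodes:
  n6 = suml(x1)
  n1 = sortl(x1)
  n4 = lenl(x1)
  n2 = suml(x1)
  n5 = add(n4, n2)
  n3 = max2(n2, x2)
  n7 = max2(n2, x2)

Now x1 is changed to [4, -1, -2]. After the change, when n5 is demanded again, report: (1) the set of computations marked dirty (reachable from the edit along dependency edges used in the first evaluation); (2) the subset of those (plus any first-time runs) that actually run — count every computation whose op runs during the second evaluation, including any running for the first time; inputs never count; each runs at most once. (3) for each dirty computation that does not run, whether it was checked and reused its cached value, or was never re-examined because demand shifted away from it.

Dirty set: n2, n4, n5.
Run set: n2, n4, n5 (3 run).
All dirty computations ended up running.

Initial pass — values computed on the first demand:
  n2 = suml([-2, -1, 3, 7, -5]) = 2
  n4 = lenl([-2, -1, 3, 7, -5]) = 5
  n5 = add(5, 2) = 7

Second demand — change propagation:
  n2: re-runs because x1 [-2, -1, 3, 7, -5]->[4, -1, -2]; new result 1.
  n4: re-runs because x1 [-2, -1, 3, 7, -5]->[4, -1, -2]; new result 3.
  n5: re-runs because n4 5->3; n2 2->1; new result 4.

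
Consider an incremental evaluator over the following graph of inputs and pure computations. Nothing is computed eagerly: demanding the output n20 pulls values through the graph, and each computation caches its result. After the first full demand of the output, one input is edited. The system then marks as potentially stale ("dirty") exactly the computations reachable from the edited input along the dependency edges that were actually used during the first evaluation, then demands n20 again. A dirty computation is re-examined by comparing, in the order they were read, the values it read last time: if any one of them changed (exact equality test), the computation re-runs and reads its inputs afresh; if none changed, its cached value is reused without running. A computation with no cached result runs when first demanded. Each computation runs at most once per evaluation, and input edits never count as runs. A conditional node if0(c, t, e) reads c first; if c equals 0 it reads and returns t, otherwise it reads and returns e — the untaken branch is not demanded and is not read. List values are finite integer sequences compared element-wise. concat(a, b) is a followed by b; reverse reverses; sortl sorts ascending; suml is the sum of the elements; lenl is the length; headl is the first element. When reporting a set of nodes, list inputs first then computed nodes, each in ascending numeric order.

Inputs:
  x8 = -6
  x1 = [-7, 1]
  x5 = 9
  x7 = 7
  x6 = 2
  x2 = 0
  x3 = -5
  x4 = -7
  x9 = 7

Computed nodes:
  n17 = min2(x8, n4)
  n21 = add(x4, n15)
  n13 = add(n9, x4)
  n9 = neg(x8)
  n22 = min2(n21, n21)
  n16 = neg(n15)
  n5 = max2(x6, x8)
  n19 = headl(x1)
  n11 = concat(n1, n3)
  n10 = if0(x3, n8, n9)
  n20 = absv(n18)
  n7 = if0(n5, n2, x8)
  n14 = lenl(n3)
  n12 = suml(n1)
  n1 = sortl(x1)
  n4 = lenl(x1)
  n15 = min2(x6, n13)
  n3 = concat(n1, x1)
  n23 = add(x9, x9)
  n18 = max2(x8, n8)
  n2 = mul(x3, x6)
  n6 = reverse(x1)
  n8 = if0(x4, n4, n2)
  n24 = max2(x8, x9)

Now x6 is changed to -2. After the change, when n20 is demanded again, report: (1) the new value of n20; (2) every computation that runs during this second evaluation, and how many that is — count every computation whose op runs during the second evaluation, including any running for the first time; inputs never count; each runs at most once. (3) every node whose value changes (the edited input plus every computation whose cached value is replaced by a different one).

Initial pass — values computed on the first demand:
  n2 = mul(-5, 2) = -10
  n8 = if0(x4=-7 -> else branch n2) = -10
  n18 = max2(-6, -10) = -6
  n20 = absv(-6) = 6

Second demand — change propagation:
  n2: re-runs because x6 2->-2; new result 10.
  n8: re-runs because n2 -10->10; new result 10.
  n18: re-runs because n8 -10->10; new result 10.
  n20: re-runs because n18 -6->10; new result 10.

n20 now evaluates to 10.
Run set: n2, n8, n18, n20 (4 run).
Changed values: x6, n2, n8, n18, n20.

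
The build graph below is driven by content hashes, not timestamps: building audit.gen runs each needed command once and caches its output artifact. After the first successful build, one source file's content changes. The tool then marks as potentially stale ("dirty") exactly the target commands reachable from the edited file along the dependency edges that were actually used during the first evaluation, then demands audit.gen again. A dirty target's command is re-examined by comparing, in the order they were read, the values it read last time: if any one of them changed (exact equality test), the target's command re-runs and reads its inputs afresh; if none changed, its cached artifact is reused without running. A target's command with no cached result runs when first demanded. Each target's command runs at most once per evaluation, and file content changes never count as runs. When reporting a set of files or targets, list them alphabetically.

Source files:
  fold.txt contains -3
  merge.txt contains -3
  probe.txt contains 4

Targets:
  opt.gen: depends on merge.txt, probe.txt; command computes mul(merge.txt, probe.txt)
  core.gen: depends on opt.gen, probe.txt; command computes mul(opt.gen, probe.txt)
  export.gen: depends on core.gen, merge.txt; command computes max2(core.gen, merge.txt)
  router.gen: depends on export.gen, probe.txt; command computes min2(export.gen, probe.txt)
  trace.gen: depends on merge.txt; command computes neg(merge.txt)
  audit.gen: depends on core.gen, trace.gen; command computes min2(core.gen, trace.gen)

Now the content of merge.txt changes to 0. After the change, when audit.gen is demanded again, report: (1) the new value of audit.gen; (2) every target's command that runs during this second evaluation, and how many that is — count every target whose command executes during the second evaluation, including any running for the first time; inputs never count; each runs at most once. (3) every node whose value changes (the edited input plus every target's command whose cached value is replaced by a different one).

audit.gen now evaluates to 0.
Run set: audit.gen, core.gen, opt.gen, trace.gen (4 run).
Changed values: audit.gen, core.gen, merge.txt, opt.gen, trace.gen.

Initial pass — values computed on the first demand:
  opt.gen = mul(-3, 4) = -12
  core.gen = mul(-12, 4) = -48
  trace.gen = neg(-3) = 3
  audit.gen = min2(-48, 3) = -48

Second demand — change propagation:
  opt.gen: re-runs because merge.txt -3->0; new result 0.
  core.gen: re-runs because opt.gen -12->0; new result 0.
  trace.gen: re-runs because merge.txt -3->0; new result 0.
  audit.gen: re-runs because core.gen -48->0; trace.gen 3->0; new result 0.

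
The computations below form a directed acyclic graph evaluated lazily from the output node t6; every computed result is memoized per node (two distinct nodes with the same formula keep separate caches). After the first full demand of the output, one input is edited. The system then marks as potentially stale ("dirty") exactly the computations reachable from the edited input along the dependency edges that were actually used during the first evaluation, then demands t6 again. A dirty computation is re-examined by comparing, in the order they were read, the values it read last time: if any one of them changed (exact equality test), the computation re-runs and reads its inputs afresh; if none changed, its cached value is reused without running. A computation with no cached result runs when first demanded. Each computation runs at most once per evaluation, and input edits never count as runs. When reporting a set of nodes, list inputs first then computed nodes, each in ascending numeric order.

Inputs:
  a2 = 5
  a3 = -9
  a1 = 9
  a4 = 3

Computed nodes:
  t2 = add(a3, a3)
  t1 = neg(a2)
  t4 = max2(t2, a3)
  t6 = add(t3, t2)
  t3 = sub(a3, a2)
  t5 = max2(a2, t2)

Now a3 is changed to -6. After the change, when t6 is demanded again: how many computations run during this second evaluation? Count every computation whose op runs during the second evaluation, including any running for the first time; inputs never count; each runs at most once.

3 computations run: t2, t3, t6.

First demand of the output computes:
  t2 = add(-9, -9) = -18
  t3 = sub(-9, 5) = -14
  t6 = add(-14, -18) = -32

After the edit, cleaning proceeds:
  t2: a read changed (a3 -9->-6; a3 -9->-6) — executes, giving -12.
  t3: a read changed (a3 -9->-6) — executes, giving -11.
  t6: a read changed (t3 -14->-11; t2 -18->-12) — executes, giving -23.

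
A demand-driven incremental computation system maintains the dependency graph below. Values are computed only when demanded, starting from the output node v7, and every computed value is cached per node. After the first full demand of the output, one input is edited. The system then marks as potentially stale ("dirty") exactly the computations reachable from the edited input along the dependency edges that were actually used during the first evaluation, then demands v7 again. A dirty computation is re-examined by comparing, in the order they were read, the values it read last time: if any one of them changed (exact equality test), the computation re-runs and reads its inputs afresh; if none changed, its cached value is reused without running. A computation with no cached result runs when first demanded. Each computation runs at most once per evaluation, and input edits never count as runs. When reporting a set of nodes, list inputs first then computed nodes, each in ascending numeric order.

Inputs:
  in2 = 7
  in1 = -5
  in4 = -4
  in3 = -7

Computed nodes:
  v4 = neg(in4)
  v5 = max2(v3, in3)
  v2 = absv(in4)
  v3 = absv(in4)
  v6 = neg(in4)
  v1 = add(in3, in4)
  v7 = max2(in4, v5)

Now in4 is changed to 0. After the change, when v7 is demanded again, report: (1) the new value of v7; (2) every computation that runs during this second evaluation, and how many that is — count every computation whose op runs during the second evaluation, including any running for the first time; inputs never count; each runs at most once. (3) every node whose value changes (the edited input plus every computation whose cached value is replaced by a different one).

New value of v7: 0.
Computations that run: v3, v5, v7 — 3 in total.
Values that change: in4, v3, v5, v7.

First evaluation (everything demanded from the output):
  v3 = absv(-4) = 4
  v5 = max2(4, -7) = 4
  v7 = max2(-4, 4) = 4

Propagation after the edit:
  v3: runs — in4 -4->0; result 0.
  v5: runs — v3 4->0; result 0.
  v7: runs — in4 -4->0; v5 4->0; result 0.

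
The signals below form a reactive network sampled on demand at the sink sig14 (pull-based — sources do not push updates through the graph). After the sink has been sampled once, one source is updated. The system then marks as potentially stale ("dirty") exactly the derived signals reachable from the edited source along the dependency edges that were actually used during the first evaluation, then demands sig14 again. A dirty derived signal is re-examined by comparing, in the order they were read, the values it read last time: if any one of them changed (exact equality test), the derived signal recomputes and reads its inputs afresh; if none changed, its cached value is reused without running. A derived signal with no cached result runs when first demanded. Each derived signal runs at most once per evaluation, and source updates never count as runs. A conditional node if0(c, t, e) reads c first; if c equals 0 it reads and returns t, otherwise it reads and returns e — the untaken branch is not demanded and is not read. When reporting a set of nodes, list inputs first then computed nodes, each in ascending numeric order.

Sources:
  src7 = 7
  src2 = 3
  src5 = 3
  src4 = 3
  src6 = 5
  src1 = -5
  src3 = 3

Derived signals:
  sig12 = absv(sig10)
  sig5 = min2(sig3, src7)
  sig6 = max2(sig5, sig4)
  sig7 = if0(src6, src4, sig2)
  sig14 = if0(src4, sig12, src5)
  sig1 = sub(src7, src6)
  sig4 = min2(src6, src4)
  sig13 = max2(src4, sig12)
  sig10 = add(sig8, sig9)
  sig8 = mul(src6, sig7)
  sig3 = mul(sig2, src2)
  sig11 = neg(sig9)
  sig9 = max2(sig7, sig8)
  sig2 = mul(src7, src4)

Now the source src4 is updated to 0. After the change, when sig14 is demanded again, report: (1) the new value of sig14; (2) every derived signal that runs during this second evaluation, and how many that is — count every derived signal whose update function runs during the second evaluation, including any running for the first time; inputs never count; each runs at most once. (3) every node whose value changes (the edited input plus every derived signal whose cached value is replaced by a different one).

Initial pass — values computed on the first demand:
  sig14 = if0(src4=3 -> else branch src5) = 3

Second demand — change propagation:
  sig2: newly demanded (no cache) — executes and yields 0.
  sig7: newly demanded (no cache) — executes and yields 0.
  sig8: newly demanded (no cache) — executes and yields 0.
  sig9: newly demanded (no cache) — executes and yields 0.
  sig10: newly demanded (no cache) — executes and yields 0.
  sig12: newly demanded (no cache) — executes and yields 0.
  sig14: re-runs because src4 3->0; new result 0.

The important point: the flipped condition pulls in fresh nodes; sig2, sig7, sig8, sig9, sig10, sig12 run for the first time.

sig14 now evaluates to 0.
Run set: sig2, sig7, sig8, sig9, sig10, sig12, sig14 (7 run).
Changed values: src4, sig14.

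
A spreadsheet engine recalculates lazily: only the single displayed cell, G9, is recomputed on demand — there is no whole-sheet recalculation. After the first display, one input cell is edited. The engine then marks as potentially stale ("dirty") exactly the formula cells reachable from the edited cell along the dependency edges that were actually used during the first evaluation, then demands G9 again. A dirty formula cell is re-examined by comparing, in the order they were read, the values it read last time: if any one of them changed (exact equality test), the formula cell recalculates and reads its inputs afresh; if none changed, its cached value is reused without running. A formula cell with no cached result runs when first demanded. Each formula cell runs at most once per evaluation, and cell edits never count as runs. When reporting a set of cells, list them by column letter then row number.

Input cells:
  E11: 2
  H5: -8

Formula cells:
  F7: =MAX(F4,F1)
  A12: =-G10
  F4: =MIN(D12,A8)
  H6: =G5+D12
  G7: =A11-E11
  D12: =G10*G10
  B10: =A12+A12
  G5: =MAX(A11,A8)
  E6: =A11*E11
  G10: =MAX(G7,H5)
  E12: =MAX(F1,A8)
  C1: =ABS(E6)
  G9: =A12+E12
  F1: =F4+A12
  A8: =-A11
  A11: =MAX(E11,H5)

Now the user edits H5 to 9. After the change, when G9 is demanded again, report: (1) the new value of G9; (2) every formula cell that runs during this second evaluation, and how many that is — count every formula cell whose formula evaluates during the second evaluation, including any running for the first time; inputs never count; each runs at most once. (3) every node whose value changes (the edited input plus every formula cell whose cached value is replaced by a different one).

New value of G9: -18.
Formula cells that run: A8, A11, A12, D12, E12, F1, F4, G7, G9, G10 — 10 in total.
Values that change: A8, A11, A12, D12, E12, F1, F4, G7, G9, G10, H5.

First evaluation (everything demanded from the output):
  A11 = MAX(2, -8) = 2
  A8 = -(2) = -2
  G7 = 2 - 2 = 0
  G10 = MAX(0, -8) = 0
  A12 = -(0) = 0
  D12 = 0 * 0 = 0
  F4 = MIN(0, -2) = -2
  F1 = -2 + 0 = -2
  E12 = MAX(-2, -2) = -2
  G9 = 0 + -2 = -2

Propagation after the edit:
  A11: runs — H5 -8->9; result 9.
  A8: runs — A11 2->9; result -9.
  G7: runs — A11 2->9; result 7.
  G10: runs — G7 0->7; H5 -8->9; result 9.
  A12: runs — G10 0->9; result -9.
  D12: runs — G10 0->9; G10 0->9; result 81.
  F4: runs — D12 0->81; A8 -2->-9; result -9.
  F1: runs — F4 -2->-9; A12 0->-9; result -18.
  E12: runs — F1 -2->-18; A8 -2->-9; result -9.
  G9: runs — A12 0->-9; E12 -2->-9; result -18.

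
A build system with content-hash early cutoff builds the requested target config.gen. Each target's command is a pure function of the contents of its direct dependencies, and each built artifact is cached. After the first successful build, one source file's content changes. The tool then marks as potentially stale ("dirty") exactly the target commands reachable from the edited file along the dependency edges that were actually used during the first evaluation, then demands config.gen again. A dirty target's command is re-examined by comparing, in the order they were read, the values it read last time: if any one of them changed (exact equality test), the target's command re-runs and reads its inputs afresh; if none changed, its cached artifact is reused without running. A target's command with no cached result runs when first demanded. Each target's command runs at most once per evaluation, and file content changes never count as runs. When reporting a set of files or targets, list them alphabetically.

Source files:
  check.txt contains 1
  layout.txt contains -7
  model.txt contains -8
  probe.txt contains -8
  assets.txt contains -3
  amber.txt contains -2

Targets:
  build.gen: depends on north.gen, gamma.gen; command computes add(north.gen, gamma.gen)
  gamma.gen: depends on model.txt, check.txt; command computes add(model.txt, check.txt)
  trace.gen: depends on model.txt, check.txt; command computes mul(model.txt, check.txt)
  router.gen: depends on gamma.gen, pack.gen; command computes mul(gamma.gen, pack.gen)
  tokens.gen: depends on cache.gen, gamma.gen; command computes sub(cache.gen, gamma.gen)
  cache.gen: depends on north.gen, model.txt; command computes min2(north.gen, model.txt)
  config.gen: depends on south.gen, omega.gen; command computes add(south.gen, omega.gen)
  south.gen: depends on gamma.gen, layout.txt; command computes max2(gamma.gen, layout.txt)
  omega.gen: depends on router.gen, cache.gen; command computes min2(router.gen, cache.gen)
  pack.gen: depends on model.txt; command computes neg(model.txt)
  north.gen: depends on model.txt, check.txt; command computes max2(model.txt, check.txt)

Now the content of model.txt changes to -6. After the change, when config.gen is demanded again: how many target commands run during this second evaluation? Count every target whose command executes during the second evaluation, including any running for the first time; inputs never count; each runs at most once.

First evaluation (everything demanded from the output):
  gamma.gen = add(-8, 1) = -7
  north.gen = max2(-8, 1) = 1
  cache.gen = min2(1, -8) = -8
  pack.gen = neg(-8) = 8
  router.gen = mul(-7, 8) = -56
  omega.gen = min2(-56, -8) = -56
  south.gen = max2(-7, -7) = -7
  config.gen = add(-7, -56) = -63

Propagation after the edit:
  gamma.gen: runs — model.txt -8->-6; result -5.
  north.gen: runs — model.txt -8->-6; result 1 (same value as before).
  cache.gen: runs — model.txt -8->-6; result -6.
  pack.gen: runs — model.txt -8->-6; result 6.
  router.gen: runs — gamma.gen -7->-5; pack.gen 8->6; result -30.
  omega.gen: runs — router.gen -56->-30; cache.gen -8->-6; result -30.
  south.gen: runs — gamma.gen -7->-5; result -5.
  config.gen: runs — south.gen -7->-5; omega.gen -56->-30; result -35.

Target commands that run: cache.gen, config.gen, gamma.gen, north.gen, omega.gen, pack.gen, router.gen, south.gen — 8 in total.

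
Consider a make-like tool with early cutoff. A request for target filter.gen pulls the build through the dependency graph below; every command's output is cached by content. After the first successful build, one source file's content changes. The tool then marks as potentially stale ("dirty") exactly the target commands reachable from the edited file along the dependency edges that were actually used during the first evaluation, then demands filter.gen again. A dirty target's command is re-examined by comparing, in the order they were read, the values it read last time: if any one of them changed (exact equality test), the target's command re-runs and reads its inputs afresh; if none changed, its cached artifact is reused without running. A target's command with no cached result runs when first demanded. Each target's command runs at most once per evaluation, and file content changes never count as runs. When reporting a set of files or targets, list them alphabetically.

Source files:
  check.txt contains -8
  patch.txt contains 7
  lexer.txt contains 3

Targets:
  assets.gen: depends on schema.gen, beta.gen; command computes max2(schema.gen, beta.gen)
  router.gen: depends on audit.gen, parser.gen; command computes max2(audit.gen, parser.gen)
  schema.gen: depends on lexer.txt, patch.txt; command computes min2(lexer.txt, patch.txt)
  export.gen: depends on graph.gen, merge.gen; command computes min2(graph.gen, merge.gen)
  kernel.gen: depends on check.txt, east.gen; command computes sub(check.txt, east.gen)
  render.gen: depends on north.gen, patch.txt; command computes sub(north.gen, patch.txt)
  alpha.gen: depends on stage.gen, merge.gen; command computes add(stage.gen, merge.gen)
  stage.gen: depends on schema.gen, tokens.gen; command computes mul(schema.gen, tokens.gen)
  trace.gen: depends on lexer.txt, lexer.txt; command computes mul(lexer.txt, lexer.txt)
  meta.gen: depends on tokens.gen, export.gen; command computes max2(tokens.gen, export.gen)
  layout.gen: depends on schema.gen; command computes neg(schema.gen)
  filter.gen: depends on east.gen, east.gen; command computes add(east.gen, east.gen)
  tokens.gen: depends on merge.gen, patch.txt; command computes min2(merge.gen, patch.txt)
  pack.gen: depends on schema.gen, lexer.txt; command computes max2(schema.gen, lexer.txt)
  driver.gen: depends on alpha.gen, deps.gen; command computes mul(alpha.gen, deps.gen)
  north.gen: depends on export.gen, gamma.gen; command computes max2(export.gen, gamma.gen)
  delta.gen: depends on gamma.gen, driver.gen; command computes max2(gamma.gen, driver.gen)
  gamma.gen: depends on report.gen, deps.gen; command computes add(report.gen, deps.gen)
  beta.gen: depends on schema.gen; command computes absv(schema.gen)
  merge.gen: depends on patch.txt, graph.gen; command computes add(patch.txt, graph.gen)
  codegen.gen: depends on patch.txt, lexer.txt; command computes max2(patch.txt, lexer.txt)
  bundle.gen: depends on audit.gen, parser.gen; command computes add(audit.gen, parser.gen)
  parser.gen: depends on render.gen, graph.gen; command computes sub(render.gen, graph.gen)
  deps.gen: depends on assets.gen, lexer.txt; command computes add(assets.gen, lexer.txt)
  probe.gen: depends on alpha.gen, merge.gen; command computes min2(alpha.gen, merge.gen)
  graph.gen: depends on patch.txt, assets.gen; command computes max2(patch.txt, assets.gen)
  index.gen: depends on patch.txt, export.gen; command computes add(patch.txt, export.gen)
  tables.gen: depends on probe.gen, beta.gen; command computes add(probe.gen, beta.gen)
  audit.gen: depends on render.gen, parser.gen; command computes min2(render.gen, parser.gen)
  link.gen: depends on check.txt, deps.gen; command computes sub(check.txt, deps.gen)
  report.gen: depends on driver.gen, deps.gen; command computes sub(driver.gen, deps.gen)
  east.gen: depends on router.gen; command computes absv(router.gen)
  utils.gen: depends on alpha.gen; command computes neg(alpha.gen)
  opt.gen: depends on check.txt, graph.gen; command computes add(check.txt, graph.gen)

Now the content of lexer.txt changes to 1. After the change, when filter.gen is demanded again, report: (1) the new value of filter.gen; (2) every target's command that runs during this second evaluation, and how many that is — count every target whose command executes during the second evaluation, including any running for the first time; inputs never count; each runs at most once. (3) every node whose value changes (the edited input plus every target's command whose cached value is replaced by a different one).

Demanding filter.gen again yields 56.
17 target commands run: alpha.gen, assets.gen, audit.gen, beta.gen, deps.gen, driver.gen, east.gen, filter.gen, gamma.gen, graph.gen, north.gen, parser.gen, render.gen, report.gen, router.gen, schema.gen, stage.gen.
The nodes whose values change: alpha.gen, assets.gen, audit.gen, beta.gen, deps.gen, driver.gen, east.gen, filter.gen, gamma.gen, lexer.txt, north.gen, parser.gen, render.gen, report.gen, router.gen, schema.gen, stage.gen.
Note where the cutoff bites: merge.gen is checked, finds nothing changed, and keeps its cache.

First demand of the output computes:
  schema.gen = min2(3, 7) = 3
  beta.gen = absv(3) = 3
  assets.gen = max2(3, 3) = 3
  deps.gen = add(3, 3) = 6
  graph.gen = max2(7, 3) = 7
  merge.gen = add(7, 7) = 14
  export.gen = min2(7, 14) = 7
  tokens.gen = min2(14, 7) = 7
  stage.gen = mul(3, 7) = 21
  alpha.gen = add(21, 14) = 35
  driver.gen = mul(35, 6) = 210
  report.gen = sub(210, 6) = 204
  gamma.gen = add(204, 6) = 210
  north.gen = max2(7, 210) = 210
  render.gen = sub(210, 7) = 203
  parser.gen = sub(203, 7) = 196
  audit.gen = min2(203, 196) = 196
  router.gen = max2(196, 196) = 196
  east.gen = absv(196) = 196
  filter.gen = add(196, 196) = 392

After the edit, cleaning proceeds:
  schema.gen: a read changed (lexer.txt 3->1) — executes, giving 1.
  beta.gen: a read changed (schema.gen 3->1) — executes, giving 1.
  assets.gen: a read changed (schema.gen 3->1; beta.gen 3->1) — executes, giving 1.
  deps.gen: a read changed (assets.gen 3->1; lexer.txt 3->1) — executes, giving 2.
  graph.gen: a read changed (assets.gen 3->1) — executes, giving 7 — identical to its old value.
  merge.gen: dirty, but its reads are unchanged (patch.txt unchanged, graph.gen unchanged); cached 14 stands.
  export.gen: dirty, but its reads are unchanged (graph.gen unchanged, merge.gen unchanged); cached 7 stands.
  tokens.gen: dirty, but its reads are unchanged (merge.gen unchanged, patch.txt unchanged); cached 7 stands.
  stage.gen: a read changed (schema.gen 3->1) — executes, giving 7.
  alpha.gen: a read changed (stage.gen 21->7) — executes, giving 21.
  driver.gen: a read changed (alpha.gen 35->21; deps.gen 6->2) — executes, giving 42.
  report.gen: a read changed (driver.gen 210->42; deps.gen 6->2) — executes, giving 40.
  gamma.gen: a read changed (report.gen 204->40; deps.gen 6->2) — executes, giving 42.
  north.gen: a read changed (gamma.gen 210->42) — executes, giving 42.
  render.gen: a read changed (north.gen 210->42) — executes, giving 35.
  parser.gen: a read changed (render.gen 203->35) — executes, giving 28.
  audit.gen: a read changed (render.gen 203->35; parser.gen 196->28) — executes, giving 28.
  router.gen: a read changed (audit.gen 196->28; parser.gen 196->28) — executes, giving 28.
  east.gen: a read changed (router.gen 196->28) — executes, giving 28.
  filter.gen: a read changed (east.gen 196->28; east.gen 196->28) — executes, giving 56.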